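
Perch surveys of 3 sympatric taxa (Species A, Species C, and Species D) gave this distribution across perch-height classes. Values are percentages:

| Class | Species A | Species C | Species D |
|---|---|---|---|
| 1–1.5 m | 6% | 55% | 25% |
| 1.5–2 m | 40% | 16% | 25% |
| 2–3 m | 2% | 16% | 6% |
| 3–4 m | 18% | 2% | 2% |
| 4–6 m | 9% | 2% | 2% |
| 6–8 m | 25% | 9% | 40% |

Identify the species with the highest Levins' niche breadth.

Convert percentages to proportions (divide by 100).
Σp_Aᵢ² = 0.06² + 0.40² + 0.02² + 0.18² + 0.09² + 0.25² = 0.0036 + 0.1600 + 0.0004 + 0.0324 + 0.0081 + 0.0625 = 0.2670
B_A = 1 / 0.2670 = 3.7453
Σp_Cᵢ² = 0.55² + 0.16² + 0.16² + 0.02² + 0.02² + 0.09² = 0.3025 + 0.0256 + 0.0256 + 0.0004 + 0.0004 + 0.0081 = 0.3626
B_C = 1 / 0.3626 = 2.7579
Σp_Dᵢ² = 0.25² + 0.25² + 0.06² + 0.02² + 0.02² + 0.40² = 0.0625 + 0.0625 + 0.0036 + 0.0004 + 0.0004 + 0.1600 = 0.2894
B_D = 1 / 0.2894 = 3.4554
Highest B → broadest niche (most generalist): Species A (B = 3.75).

Species A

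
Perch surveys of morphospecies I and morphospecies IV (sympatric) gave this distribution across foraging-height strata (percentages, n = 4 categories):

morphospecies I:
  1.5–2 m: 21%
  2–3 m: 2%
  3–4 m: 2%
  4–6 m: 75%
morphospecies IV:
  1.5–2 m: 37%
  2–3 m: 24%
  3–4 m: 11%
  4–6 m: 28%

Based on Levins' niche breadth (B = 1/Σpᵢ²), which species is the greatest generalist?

Convert percentages to proportions (divide by 100).
Σp_Iᵢ² = 0.21² + 0.02² + 0.02² + 0.75² = 0.0441 + 0.0004 + 0.0004 + 0.5625 = 0.6074
B_I = 1 / 0.6074 = 1.6464
Σp_IVᵢ² = 0.37² + 0.24² + 0.11² + 0.28² = 0.1369 + 0.0576 + 0.0121 + 0.0784 = 0.2850
B_IV = 1 / 0.2850 = 3.5088
Highest B → broadest niche (most generalist): morphospecies IV (B = 3.51).

morphospecies IV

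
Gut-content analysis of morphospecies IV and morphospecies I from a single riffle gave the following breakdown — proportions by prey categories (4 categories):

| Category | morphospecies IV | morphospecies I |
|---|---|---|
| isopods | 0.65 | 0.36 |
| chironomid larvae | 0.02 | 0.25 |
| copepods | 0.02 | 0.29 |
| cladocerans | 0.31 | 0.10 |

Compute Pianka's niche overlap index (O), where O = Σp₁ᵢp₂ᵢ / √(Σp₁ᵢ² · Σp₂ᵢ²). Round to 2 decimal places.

0.72

Σ p₁ᵢp₂ᵢ = 0.2340 + 0.0050 + 0.0058 + 0.0310 = 0.2758
Σp_1ᵢ² = 0.65² + 0.02² + 0.02² + 0.31² = 0.4225 + 0.0004 + 0.0004 + 0.0961 = 0.5194
Σp_2ᵢ² = 0.36² + 0.25² + 0.29² + 0.10² = 0.1296 + 0.0625 + 0.0841 + 0.0100 = 0.2862
O = 0.2758 / √(0.5194 × 0.2862) = 0.2758 / 0.38555 = 0.7153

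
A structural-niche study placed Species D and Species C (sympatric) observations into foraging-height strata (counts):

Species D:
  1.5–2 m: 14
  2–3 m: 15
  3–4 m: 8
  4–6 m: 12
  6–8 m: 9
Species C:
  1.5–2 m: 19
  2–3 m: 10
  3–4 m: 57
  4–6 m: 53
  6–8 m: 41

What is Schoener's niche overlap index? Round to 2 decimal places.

0.66

Proportions for Species D (n=58): 14/58=0.2414, 15/58=0.2586, 8/58=0.1379, 12/58=0.2069, 9/58=0.1552
Proportions for Species C (n=180): 19/180=0.1056, 10/180=0.0556, 57/180=0.3167, 53/180=0.2944, 41/180=0.2278
Σ|p₁ᵢ − p₂ᵢ| = 0.1358 + 0.2030 + 0.1788 + 0.0875 + 0.0726 = 0.6777
D = 1 − ½ × 0.6777 = 1 − 0.33885 = 0.66115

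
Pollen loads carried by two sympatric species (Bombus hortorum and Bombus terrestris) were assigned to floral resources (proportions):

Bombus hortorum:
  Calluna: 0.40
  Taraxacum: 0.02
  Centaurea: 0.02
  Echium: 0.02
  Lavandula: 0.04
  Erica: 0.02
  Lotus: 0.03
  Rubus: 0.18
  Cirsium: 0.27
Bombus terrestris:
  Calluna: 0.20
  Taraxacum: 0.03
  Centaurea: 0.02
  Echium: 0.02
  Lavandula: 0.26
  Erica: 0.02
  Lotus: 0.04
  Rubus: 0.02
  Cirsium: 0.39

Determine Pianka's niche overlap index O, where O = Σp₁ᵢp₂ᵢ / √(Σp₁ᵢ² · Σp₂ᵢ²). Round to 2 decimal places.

Σ p₁ᵢp₂ᵢ = 0.0800 + 0.0006 + 0.0004 + 0.0004 + 0.0104 + 0.0004 + 0.0012 + 0.0036 + 0.1053 = 0.2023
Σp_1ᵢ² = 0.40² + 0.02² + 0.02² + 0.02² + 0.04² + 0.02² + 0.03² + 0.18² + 0.27² = 0.1600 + 0.0004 + 0.0004 + 0.0004 + 0.0016 + 0.0004 + 0.0009 + 0.0324 + 0.0729 = 0.2694
Σp_2ᵢ² = 0.20² + 0.03² + 0.02² + 0.02² + 0.26² + 0.02² + 0.04² + 0.02² + 0.39² = 0.0400 + 0.0009 + 0.0004 + 0.0004 + 0.0676 + 0.0004 + 0.0016 + 0.0004 + 0.1521 = 0.2638
O = 0.2023 / √(0.2694 × 0.2638) = 0.2023 / 0.26659 = 0.7588

0.76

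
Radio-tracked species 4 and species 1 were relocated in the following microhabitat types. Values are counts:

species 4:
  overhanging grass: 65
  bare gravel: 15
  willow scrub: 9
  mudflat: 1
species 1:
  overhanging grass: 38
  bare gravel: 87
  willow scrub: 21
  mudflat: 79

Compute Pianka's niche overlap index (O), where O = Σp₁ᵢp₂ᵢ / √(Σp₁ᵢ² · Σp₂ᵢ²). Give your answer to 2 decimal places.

Proportions for species 4 (n=90): 65/90=0.7222, 15/90=0.1667, 9/90=0.1000, 1/90=0.0111
Proportions for species 1 (n=225): 38/225=0.1689, 87/225=0.3867, 21/225=0.0933, 79/225=0.3511
Σ p₁ᵢp₂ᵢ = 0.121980 + 0.064463 + 0.009330 + 0.003897 = 0.199670
Σp_1ᵢ² = 0.7222² + 0.1667² + 0.1000² + 0.0111² = 0.521573 + 0.027789 + 0.010000 + 0.000123 = 0.559485
Σp_2ᵢ² = 0.1689² + 0.3867² + 0.0933² + 0.3511² = 0.028527 + 0.149537 + 0.008705 + 0.123271 = 0.310040
O = 0.199670 / √(0.559485 × 0.310040) = 0.199670 / 0.4164886 = 0.4794

0.48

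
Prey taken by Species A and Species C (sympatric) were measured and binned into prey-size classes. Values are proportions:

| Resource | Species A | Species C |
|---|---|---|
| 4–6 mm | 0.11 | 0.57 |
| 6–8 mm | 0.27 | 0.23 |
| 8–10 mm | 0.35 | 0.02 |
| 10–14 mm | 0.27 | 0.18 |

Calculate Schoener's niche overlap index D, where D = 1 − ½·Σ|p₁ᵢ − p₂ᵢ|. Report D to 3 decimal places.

0.540

Σ|p₁ᵢ − p₂ᵢ| = 0.46 + 0.04 + 0.33 + 0.09 = 0.92
D = 1 − ½ × 0.92 = 1 − 0.460 = 0.54000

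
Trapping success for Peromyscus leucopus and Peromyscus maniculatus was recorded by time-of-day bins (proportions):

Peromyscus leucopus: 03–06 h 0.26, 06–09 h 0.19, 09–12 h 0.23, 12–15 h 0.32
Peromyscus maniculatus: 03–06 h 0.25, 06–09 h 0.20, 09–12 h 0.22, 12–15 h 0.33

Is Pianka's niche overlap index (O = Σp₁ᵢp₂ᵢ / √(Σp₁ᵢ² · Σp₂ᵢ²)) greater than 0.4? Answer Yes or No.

Σ p₁ᵢp₂ᵢ = 0.0650 + 0.0380 + 0.0506 + 0.1056 = 0.2592
Σp_1ᵢ² = 0.26² + 0.19² + 0.23² + 0.32² = 0.0676 + 0.0361 + 0.0529 + 0.1024 = 0.2590
Σp_2ᵢ² = 0.25² + 0.20² + 0.22² + 0.33² = 0.0625 + 0.0400 + 0.0484 + 0.1089 = 0.2598
O = 0.2592 / √(0.2590 × 0.2598) = 0.2592 / 0.25940 = 0.9992
O = 0.9992 > 0.4 → Yes.

Yes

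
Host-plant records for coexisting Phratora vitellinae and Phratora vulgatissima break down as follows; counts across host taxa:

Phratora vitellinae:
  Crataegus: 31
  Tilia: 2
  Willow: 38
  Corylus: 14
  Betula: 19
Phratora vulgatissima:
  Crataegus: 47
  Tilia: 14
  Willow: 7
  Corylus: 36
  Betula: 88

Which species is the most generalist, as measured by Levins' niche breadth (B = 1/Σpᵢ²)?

Phratora vitellinae

Proportions for Phratora vitellinae (n=104): 31/104=0.2981, 2/104=0.0192, 38/104=0.3654, 14/104=0.1346, 19/104=0.1827
Proportions for Phratora vulgatissima (n=192): 47/192=0.2448, 14/192=0.0729, 7/192=0.0365, 36/192=0.1875, 88/192=0.4583
Σp_viteᵢ² = 0.2981² + 0.0192² + 0.3654² + 0.1346² + 0.1827² = 0.088864 + 0.000369 + 0.133517 + 0.018117 + 0.033379 = 0.274246
B_vite = 1 / 0.274246 = 3.6464
Σp_vulgᵢ² = 0.2448² + 0.0729² + 0.0365² + 0.1875² + 0.4583² = 0.059927 + 0.005314 + 0.001332 + 0.035156 + 0.210039 = 0.311768
B_vulg = 1 / 0.311768 = 3.2075
Highest B → broadest niche (most generalist): Phratora vitellinae (B = 3.65).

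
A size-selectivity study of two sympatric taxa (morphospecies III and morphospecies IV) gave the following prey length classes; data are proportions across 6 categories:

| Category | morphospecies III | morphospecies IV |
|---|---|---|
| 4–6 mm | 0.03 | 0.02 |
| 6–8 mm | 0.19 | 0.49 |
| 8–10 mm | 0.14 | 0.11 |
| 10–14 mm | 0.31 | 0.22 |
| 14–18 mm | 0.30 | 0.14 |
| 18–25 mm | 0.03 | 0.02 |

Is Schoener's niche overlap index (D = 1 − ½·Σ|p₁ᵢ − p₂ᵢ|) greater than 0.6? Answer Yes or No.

Σ|p₁ᵢ − p₂ᵢ| = 0.01 + 0.30 + 0.03 + 0.09 + 0.16 + 0.01 = 0.60
D = 1 − ½ × 0.60 = 1 − 0.300 = 0.7000
D = 0.7000 > 0.6 → Yes.

Yes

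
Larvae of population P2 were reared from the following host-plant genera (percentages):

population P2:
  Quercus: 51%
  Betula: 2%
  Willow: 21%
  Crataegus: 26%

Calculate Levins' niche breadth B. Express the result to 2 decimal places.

2.69

Convert percentages to proportions (divide by 100).
Σpᵢ² = 0.51² + 0.02² + 0.21² + 0.26² = 0.2601 + 0.0004 + 0.0441 + 0.0676 = 0.3722
B = 1 / 0.3722 = 2.6867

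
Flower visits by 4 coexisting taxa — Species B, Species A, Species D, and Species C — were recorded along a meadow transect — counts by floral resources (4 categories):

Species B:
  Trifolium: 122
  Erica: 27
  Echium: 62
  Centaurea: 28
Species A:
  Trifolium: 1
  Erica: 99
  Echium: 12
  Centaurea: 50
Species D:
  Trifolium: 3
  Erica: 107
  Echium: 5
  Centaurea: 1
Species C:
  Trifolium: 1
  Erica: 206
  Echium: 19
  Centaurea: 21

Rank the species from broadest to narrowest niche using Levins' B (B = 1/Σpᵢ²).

Species B > Species A > Species C > Species D

Proportions for Species B (n=239): 122/239=0.5105, 27/239=0.1130, 62/239=0.2594, 28/239=0.1172
Proportions for Species A (n=162): 1/162=0.0062, 99/162=0.6111, 12/162=0.0741, 50/162=0.3086
Proportions for Species D (n=116): 3/116=0.0259, 107/116=0.9224, 5/116=0.0431, 1/116=0.0086
Proportions for Species C (n=247): 1/247=0.0040, 206/247=0.8340, 19/247=0.0769, 21/247=0.0850
Σp_Bᵢ² = 0.5105² + 0.1130² + 0.2594² + 0.1172² = 0.260610 + 0.012769 + 0.067288 + 0.013736 = 0.354403
B_B = 1 / 0.354403 = 2.8216
Σp_Aᵢ² = 0.0062² + 0.6111² + 0.0741² + 0.3086² = 0.000038 + 0.373443 + 0.005491 + 0.095234 = 0.474206
B_A = 1 / 0.474206 = 2.1088
Σp_Dᵢ² = 0.0259² + 0.9224² + 0.0431² + 0.0086² = 0.000671 + 0.850822 + 0.001858 + 0.000074 = 0.853425
B_D = 1 / 0.853425 = 1.1717
Σp_Cᵢ² = 0.0040² + 0.8340² + 0.0769² + 0.0850² = 0.000016 + 0.695556 + 0.005914 + 0.007225 = 0.708711
B_C = 1 / 0.708711 = 1.4110
Ranking by B (broadest → narrowest): Species B (2.82) > Species A (2.11) > Species C (1.41) > Species D (1.17)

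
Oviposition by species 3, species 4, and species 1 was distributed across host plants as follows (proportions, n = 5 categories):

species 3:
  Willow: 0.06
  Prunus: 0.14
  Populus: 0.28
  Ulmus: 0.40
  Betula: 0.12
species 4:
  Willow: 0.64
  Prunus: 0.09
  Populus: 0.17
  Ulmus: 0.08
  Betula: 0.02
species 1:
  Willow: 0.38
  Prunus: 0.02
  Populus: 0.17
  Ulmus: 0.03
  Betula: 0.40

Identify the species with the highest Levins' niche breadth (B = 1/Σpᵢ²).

Σp_3ᵢ² = 0.06² + 0.14² + 0.28² + 0.40² + 0.12² = 0.0036 + 0.0196 + 0.0784 + 0.1600 + 0.0144 = 0.2760
B_3 = 1 / 0.2760 = 3.6232
Σp_4ᵢ² = 0.64² + 0.09² + 0.17² + 0.08² + 0.02² = 0.4096 + 0.0081 + 0.0289 + 0.0064 + 0.0004 = 0.4534
B_4 = 1 / 0.4534 = 2.2056
Σp_1ᵢ² = 0.38² + 0.02² + 0.17² + 0.03² + 0.40² = 0.1444 + 0.0004 + 0.0289 + 0.0009 + 0.1600 = 0.3346
B_1 = 1 / 0.3346 = 2.9886
Highest B → broadest niche (most generalist): species 3 (B = 3.62).

species 3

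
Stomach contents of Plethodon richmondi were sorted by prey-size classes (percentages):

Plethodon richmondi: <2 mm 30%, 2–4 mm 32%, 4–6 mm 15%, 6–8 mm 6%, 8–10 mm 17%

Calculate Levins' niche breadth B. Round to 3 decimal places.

Convert percentages to proportions (divide by 100).
Σpᵢ² = 0.30² + 0.32² + 0.15² + 0.06² + 0.17² = 0.0900 + 0.1024 + 0.0225 + 0.0036 + 0.0289 = 0.2474
B = 1 / 0.2474 = 4.04204

4.042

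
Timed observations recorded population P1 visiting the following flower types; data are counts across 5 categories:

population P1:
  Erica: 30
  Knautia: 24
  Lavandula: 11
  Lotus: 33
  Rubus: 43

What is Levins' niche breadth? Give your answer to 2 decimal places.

4.38

Proportions for population P1 (n=141): 30/141=0.2128, 24/141=0.1702, 11/141=0.0780, 33/141=0.2340, 43/141=0.3050
Σpᵢ² = 0.2128² + 0.1702² + 0.0780² + 0.2340² + 0.3050² = 0.045284 + 0.028968 + 0.006084 + 0.054756 + 0.093025 = 0.228117
B = 1 / 0.228117 = 4.3837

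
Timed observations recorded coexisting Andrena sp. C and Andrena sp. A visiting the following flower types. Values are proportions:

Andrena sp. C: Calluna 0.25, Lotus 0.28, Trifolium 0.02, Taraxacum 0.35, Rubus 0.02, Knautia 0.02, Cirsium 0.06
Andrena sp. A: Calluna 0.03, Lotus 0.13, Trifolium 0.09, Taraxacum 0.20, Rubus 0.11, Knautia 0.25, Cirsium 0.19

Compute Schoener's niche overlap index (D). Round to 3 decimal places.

Σ|p₁ᵢ − p₂ᵢ| = 0.22 + 0.15 + 0.07 + 0.15 + 0.09 + 0.23 + 0.13 = 1.04
D = 1 − ½ × 1.04 = 1 − 0.520 = 0.48000

0.480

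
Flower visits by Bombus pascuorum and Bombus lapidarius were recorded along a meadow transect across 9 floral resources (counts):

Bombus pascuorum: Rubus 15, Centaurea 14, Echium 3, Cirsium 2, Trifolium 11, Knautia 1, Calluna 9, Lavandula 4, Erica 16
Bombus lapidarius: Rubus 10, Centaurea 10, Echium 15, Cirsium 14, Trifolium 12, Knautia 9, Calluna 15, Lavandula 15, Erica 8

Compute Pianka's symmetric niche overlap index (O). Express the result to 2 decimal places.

0.74

Proportions for Bombus pascuorum (n=75): 15/75=0.2000, 14/75=0.1867, 3/75=0.0400, 2/75=0.0267, 11/75=0.1467, 1/75=0.0133, 9/75=0.1200, 4/75=0.0533, 16/75=0.2133
Proportions for Bombus lapidarius (n=108): 10/108=0.0926, 10/108=0.0926, 15/108=0.1389, 14/108=0.1296, 12/108=0.1111, 9/108=0.0833, 15/108=0.1389, 15/108=0.1389, 8/108=0.0741
Σ p₁ᵢp₂ᵢ = 0.018520 + 0.017288 + 0.005556 + 0.003460 + 0.016298 + 0.001108 + 0.016668 + 0.007403 + 0.015806 = 0.102107
Σp_1ᵢ² = 0.2000² + 0.1867² + 0.0400² + 0.0267² + 0.1467² + 0.0133² + 0.1200² + 0.0533² + 0.2133² = 0.040000 + 0.034857 + 0.001600 + 0.000713 + 0.021521 + 0.000177 + 0.014400 + 0.002841 + 0.045497 = 0.161606
Σp_2ᵢ² = 0.0926² + 0.0926² + 0.1389² + 0.1296² + 0.1111² + 0.0833² + 0.1389² + 0.1389² + 0.0741² = 0.008575 + 0.008575 + 0.019293 + 0.016796 + 0.012343 + 0.006939 + 0.019293 + 0.019293 + 0.005491 = 0.116598
O = 0.102107 / √(0.161606 × 0.116598) = 0.102107 / 0.1372696 = 0.7438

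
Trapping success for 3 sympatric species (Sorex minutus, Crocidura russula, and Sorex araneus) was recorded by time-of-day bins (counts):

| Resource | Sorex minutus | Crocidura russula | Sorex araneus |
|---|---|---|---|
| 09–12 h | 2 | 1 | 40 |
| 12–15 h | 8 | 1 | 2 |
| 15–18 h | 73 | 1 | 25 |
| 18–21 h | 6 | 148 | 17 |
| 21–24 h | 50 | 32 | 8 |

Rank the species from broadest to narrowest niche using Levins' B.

Sorex araneus > Sorex minutus > Crocidura russula

Proportions for Sorex minutus (n=139): 2/139=0.0144, 8/139=0.0576, 73/139=0.5252, 6/139=0.0432, 50/139=0.3597
Proportions for Crocidura russula (n=183): 1/183=0.0055, 1/183=0.0055, 1/183=0.0055, 148/183=0.8087, 32/183=0.1749
Proportions for Sorex araneus (n=92): 40/92=0.4348, 2/92=0.0217, 25/92=0.2717, 17/92=0.1848, 8/92=0.0870
Σp_minuᵢ² = 0.0144² + 0.0576² + 0.5252² + 0.0432² + 0.3597² = 0.000207 + 0.003318 + 0.275835 + 0.001866 + 0.129384 = 0.410610
B_minu = 1 / 0.410610 = 2.4354
Σp_russᵢ² = 0.0055² + 0.0055² + 0.0055² + 0.8087² + 0.1749² = 0.000030 + 0.000030 + 0.000030 + 0.653996 + 0.030590 = 0.684676
B_russ = 1 / 0.684676 = 1.4605
Σp_aranᵢ² = 0.4348² + 0.0217² + 0.2717² + 0.1848² + 0.0870² = 0.189051 + 0.000471 + 0.073821 + 0.034151 + 0.007569 = 0.305063
B_aran = 1 / 0.305063 = 3.2780
Ranking by B (broadest → narrowest): Sorex araneus (3.28) > Sorex minutus (2.44) > Crocidura russula (1.46)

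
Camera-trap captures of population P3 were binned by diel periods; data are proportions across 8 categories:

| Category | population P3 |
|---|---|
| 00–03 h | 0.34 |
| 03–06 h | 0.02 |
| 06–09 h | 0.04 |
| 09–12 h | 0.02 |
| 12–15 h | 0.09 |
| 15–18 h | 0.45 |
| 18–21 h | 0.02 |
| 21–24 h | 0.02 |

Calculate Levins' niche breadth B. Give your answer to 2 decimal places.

3.04

Σpᵢ² = 0.34² + 0.02² + 0.04² + 0.02² + 0.09² + 0.45² + 0.02² + 0.02² = 0.1156 + 0.0004 + 0.0016 + 0.0004 + 0.0081 + 0.2025 + 0.0004 + 0.0004 = 0.3294
B = 1 / 0.3294 = 3.0358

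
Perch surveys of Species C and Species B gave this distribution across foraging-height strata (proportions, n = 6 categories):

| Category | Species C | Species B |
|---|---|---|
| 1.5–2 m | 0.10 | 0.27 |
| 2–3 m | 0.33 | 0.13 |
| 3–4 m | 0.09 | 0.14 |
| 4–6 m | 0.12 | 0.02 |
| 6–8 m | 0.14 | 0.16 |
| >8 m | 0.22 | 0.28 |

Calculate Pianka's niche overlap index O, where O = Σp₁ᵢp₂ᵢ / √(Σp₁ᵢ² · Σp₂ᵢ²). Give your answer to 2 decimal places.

Σ p₁ᵢp₂ᵢ = 0.0270 + 0.0429 + 0.0126 + 0.0024 + 0.0224 + 0.0616 = 0.1689
Σp_1ᵢ² = 0.10² + 0.33² + 0.09² + 0.12² + 0.14² + 0.22² = 0.0100 + 0.1089 + 0.0081 + 0.0144 + 0.0196 + 0.0484 = 0.2094
Σp_2ᵢ² = 0.27² + 0.13² + 0.14² + 0.02² + 0.16² + 0.28² = 0.0729 + 0.0169 + 0.0196 + 0.0004 + 0.0256 + 0.0784 = 0.2138
O = 0.1689 / √(0.2094 × 0.2138) = 0.1689 / 0.21159 = 0.7982

0.80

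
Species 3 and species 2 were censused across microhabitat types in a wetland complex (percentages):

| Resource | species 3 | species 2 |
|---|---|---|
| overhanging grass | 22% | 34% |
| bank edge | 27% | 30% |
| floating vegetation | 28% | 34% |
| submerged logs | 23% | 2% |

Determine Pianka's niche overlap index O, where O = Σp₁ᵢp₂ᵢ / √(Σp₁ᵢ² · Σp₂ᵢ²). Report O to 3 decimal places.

Convert percentages to proportions (divide by 100).
Σ p₁ᵢp₂ᵢ = 0.0748 + 0.0810 + 0.0952 + 0.0046 = 0.2556
Σp_1ᵢ² = 0.22² + 0.27² + 0.28² + 0.23² = 0.0484 + 0.0729 + 0.0784 + 0.0529 = 0.2526
Σp_2ᵢ² = 0.34² + 0.30² + 0.34² + 0.02² = 0.1156 + 0.0900 + 0.1156 + 0.0004 = 0.3216
O = 0.2556 / √(0.2526 × 0.3216) = 0.2556 / 0.285020 = 0.89678

0.897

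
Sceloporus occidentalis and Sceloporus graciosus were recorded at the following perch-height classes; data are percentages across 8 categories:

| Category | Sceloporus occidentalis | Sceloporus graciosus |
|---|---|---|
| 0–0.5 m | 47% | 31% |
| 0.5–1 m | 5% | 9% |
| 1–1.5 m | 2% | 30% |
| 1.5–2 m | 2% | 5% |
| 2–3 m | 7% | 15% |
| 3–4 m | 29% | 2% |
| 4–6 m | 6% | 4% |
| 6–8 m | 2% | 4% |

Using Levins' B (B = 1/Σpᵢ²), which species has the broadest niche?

Convert percentages to proportions (divide by 100).
Σp_occiᵢ² = 0.47² + 0.05² + 0.02² + 0.02² + 0.07² + 0.29² + 0.06² + 0.02² = 0.2209 + 0.0025 + 0.0004 + 0.0004 + 0.0049 + 0.0841 + 0.0036 + 0.0004 = 0.3172
B_occi = 1 / 0.3172 = 3.1526
Σp_gracᵢ² = 0.31² + 0.09² + 0.30² + 0.05² + 0.15² + 0.02² + 0.04² + 0.04² = 0.0961 + 0.0081 + 0.0900 + 0.0025 + 0.0225 + 0.0004 + 0.0016 + 0.0016 = 0.2228
B_grac = 1 / 0.2228 = 4.4883
Highest B → broadest niche (most generalist): Sceloporus graciosus (B = 4.49).

Sceloporus graciosus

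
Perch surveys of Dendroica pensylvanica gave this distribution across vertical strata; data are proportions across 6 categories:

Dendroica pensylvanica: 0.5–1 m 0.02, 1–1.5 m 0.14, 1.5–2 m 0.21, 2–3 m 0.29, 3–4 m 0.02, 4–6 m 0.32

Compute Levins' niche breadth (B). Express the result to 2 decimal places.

3.98

Σpᵢ² = 0.02² + 0.14² + 0.21² + 0.29² + 0.02² + 0.32² = 0.0004 + 0.0196 + 0.0441 + 0.0841 + 0.0004 + 0.1024 = 0.2510
B = 1 / 0.2510 = 3.9841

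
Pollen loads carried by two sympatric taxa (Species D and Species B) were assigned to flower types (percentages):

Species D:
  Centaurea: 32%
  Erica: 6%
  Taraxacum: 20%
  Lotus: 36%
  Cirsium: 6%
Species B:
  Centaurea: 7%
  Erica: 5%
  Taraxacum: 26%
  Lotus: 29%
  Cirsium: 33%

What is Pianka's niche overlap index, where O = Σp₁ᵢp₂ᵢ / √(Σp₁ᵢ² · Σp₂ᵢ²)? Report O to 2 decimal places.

0.74

Convert percentages to proportions (divide by 100).
Σ p₁ᵢp₂ᵢ = 0.0224 + 0.0030 + 0.0520 + 0.1044 + 0.0198 = 0.2016
Σp_1ᵢ² = 0.32² + 0.06² + 0.20² + 0.36² + 0.06² = 0.1024 + 0.0036 + 0.0400 + 0.1296 + 0.0036 = 0.2792
Σp_2ᵢ² = 0.07² + 0.05² + 0.26² + 0.29² + 0.33² = 0.0049 + 0.0025 + 0.0676 + 0.0841 + 0.1089 = 0.2680
O = 0.2016 / √(0.2792 × 0.2680) = 0.2016 / 0.27354 = 0.7370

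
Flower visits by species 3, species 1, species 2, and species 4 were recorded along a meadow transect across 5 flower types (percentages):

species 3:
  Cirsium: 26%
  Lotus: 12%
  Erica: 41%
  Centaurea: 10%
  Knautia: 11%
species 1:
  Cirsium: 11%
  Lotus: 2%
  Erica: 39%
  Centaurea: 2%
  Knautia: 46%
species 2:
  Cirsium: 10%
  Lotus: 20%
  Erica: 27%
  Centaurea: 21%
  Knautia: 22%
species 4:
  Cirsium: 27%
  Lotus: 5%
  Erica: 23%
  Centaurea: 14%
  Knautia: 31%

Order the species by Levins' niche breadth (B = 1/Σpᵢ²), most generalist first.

Convert percentages to proportions (divide by 100).
Σp_3ᵢ² = 0.26² + 0.12² + 0.41² + 0.10² + 0.11² = 0.0676 + 0.0144 + 0.1681 + 0.0100 + 0.0121 = 0.2722
B_3 = 1 / 0.2722 = 3.6738
Σp_1ᵢ² = 0.11² + 0.02² + 0.39² + 0.02² + 0.46² = 0.0121 + 0.0004 + 0.1521 + 0.0004 + 0.2116 = 0.3766
B_1 = 1 / 0.3766 = 2.6553
Σp_2ᵢ² = 0.10² + 0.20² + 0.27² + 0.21² + 0.22² = 0.0100 + 0.0400 + 0.0729 + 0.0441 + 0.0484 = 0.2154
B_2 = 1 / 0.2154 = 4.6425
Σp_4ᵢ² = 0.27² + 0.05² + 0.23² + 0.14² + 0.31² = 0.0729 + 0.0025 + 0.0529 + 0.0196 + 0.0961 = 0.2440
B_4 = 1 / 0.2440 = 4.0984
Ranking by B (broadest → narrowest): species 2 (4.64) > species 4 (4.10) > species 3 (3.67) > species 1 (2.66)

species 2 > species 4 > species 3 > species 1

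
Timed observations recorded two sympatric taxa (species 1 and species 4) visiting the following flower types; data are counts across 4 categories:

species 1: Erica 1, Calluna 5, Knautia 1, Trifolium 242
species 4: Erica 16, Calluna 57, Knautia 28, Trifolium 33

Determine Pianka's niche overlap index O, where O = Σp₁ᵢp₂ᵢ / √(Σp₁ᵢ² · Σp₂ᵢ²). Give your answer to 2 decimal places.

Proportions for species 1 (n=249): 1/249=0.0040, 5/249=0.0201, 1/249=0.0040, 242/249=0.9719
Proportions for species 4 (n=134): 16/134=0.1194, 57/134=0.4254, 28/134=0.2090, 33/134=0.2463
Σ p₁ᵢp₂ᵢ = 0.000478 + 0.008551 + 0.000836 + 0.239379 = 0.249244
Σp_1ᵢ² = 0.0040² + 0.0201² + 0.0040² + 0.9719² = 0.000016 + 0.000404 + 0.000016 + 0.944590 = 0.945026
Σp_2ᵢ² = 0.1194² + 0.4254² + 0.2090² + 0.2463² = 0.014256 + 0.180965 + 0.043681 + 0.060664 = 0.299566
O = 0.249244 / √(0.945026 × 0.299566) = 0.249244 / 0.5320692 = 0.4684

0.47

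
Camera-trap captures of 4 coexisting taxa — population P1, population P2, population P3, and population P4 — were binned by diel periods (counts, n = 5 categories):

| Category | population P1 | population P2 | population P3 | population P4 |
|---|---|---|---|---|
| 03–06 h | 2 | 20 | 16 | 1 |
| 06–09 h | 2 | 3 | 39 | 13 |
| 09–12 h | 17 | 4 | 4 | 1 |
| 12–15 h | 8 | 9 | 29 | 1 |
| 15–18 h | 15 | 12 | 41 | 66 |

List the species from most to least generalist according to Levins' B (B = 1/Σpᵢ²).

Proportions for population P1 (n=44): 2/44=0.0455, 2/44=0.0455, 17/44=0.3864, 8/44=0.1818, 15/44=0.3409
Proportions for population P2 (n=48): 20/48=0.4167, 3/48=0.0625, 4/48=0.0833, 9/48=0.1875, 12/48=0.2500
Proportions for population P3 (n=129): 16/129=0.1240, 39/129=0.3023, 4/129=0.0310, 29/129=0.2248, 41/129=0.3178
Proportions for population P4 (n=82): 1/82=0.0122, 13/82=0.1585, 1/82=0.0122, 1/82=0.0122, 66/82=0.8049
Σp_P1ᵢ² = 0.0455² + 0.0455² + 0.3864² + 0.1818² + 0.3409² = 0.002070 + 0.002070 + 0.149305 + 0.033051 + 0.116213 = 0.302709
B_P1 = 1 / 0.302709 = 3.3035
Σp_P2ᵢ² = 0.4167² + 0.0625² + 0.0833² + 0.1875² + 0.2500² = 0.173639 + 0.003906 + 0.006939 + 0.035156 + 0.062500 = 0.282140
B_P2 = 1 / 0.282140 = 3.5443
Σp_P3ᵢ² = 0.1240² + 0.3023² + 0.0310² + 0.2248² + 0.3178² = 0.015376 + 0.091385 + 0.000961 + 0.050535 + 0.100997 = 0.259254
B_P3 = 1 / 0.259254 = 3.8572
Σp_P4ᵢ² = 0.0122² + 0.1585² + 0.0122² + 0.0122² + 0.8049² = 0.000149 + 0.025122 + 0.000149 + 0.000149 + 0.647864 = 0.673433
B_P4 = 1 / 0.673433 = 1.4849
Ranking by B (broadest → narrowest): population P3 (3.86) > population P2 (3.54) > population P1 (3.30) > population P4 (1.48)

population P3 > population P2 > population P1 > population P4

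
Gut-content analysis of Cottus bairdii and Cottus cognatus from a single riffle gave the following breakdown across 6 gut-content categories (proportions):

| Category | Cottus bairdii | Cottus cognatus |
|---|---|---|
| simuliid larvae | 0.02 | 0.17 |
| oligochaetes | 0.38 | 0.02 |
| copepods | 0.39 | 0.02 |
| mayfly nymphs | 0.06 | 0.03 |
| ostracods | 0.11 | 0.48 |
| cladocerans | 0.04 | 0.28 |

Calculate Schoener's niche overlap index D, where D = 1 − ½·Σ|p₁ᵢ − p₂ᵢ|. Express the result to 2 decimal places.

Σ|p₁ᵢ − p₂ᵢ| = 0.15 + 0.36 + 0.37 + 0.03 + 0.37 + 0.24 = 1.52
D = 1 − ½ × 1.52 = 1 − 0.760 = 0.2400

0.24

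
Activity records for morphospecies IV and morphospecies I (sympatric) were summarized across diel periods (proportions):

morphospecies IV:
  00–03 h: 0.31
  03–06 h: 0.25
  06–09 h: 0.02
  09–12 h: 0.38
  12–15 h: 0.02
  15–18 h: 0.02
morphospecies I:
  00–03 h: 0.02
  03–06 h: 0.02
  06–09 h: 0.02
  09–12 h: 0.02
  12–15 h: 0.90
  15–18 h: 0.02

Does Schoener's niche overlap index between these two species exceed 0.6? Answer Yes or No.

Σ|p₁ᵢ − p₂ᵢ| = 0.29 + 0.23 + 0.00 + 0.36 + 0.88 + 0.00 = 1.76
D = 1 − ½ × 1.76 = 1 − 0.880 = 0.1200
D = 0.1200 < 0.6 → No.

No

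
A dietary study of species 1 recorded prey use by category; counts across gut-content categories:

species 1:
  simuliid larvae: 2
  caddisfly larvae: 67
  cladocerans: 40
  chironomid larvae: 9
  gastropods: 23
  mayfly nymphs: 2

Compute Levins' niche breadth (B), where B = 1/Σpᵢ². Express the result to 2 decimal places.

3.05

Proportions for species 1 (n=143): 2/143=0.0140, 67/143=0.4685, 40/143=0.2797, 9/143=0.0629, 23/143=0.1608, 2/143=0.0140
Σpᵢ² = 0.0140² + 0.4685² + 0.2797² + 0.0629² + 0.1608² + 0.0140² = 0.000196 + 0.219492 + 0.078232 + 0.003956 + 0.025857 + 0.000196 = 0.327929
B = 1 / 0.327929 = 3.0494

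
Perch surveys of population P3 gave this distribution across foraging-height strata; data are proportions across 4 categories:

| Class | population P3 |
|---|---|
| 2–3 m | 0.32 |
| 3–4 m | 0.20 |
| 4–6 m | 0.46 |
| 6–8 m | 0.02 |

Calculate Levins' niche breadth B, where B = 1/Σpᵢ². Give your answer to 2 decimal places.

Σpᵢ² = 0.32² + 0.20² + 0.46² + 0.02² = 0.1024 + 0.0400 + 0.2116 + 0.0004 = 0.3544
B = 1 / 0.3544 = 2.8217

2.82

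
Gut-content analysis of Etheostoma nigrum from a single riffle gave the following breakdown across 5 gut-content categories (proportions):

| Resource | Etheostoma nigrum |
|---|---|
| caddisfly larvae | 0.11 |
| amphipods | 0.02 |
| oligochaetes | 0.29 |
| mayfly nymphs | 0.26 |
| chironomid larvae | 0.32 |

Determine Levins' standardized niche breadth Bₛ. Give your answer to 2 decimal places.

0.69

Σpᵢ² = 0.11² + 0.02² + 0.29² + 0.26² + 0.32² = 0.0121 + 0.0004 + 0.0841 + 0.0676 + 0.1024 = 0.2666
B = 1 / 0.2666 = 3.7509
Bₛ = (B − 1)/(n − 1) = (3.7509 − 1)/(5 − 1) = 2.7509/4 = 0.6877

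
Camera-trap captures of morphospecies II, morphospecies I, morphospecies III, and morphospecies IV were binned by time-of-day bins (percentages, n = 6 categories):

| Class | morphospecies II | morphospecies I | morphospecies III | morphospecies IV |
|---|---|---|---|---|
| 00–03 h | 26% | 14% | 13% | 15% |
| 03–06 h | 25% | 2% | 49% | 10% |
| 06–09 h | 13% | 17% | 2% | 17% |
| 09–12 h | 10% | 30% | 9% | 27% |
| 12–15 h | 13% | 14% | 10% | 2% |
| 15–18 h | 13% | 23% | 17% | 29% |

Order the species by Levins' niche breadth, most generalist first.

morphospecies II > morphospecies I > morphospecies IV > morphospecies III

Convert percentages to proportions (divide by 100).
Σp_IIᵢ² = 0.26² + 0.25² + 0.13² + 0.10² + 0.13² + 0.13² = 0.0676 + 0.0625 + 0.0169 + 0.0100 + 0.0169 + 0.0169 = 0.1908
B_II = 1 / 0.1908 = 5.2411
Σp_Iᵢ² = 0.14² + 0.02² + 0.17² + 0.30² + 0.14² + 0.23² = 0.0196 + 0.0004 + 0.0289 + 0.0900 + 0.0196 + 0.0529 = 0.2114
B_I = 1 / 0.2114 = 4.7304
Σp_IIIᵢ² = 0.13² + 0.49² + 0.02² + 0.09² + 0.10² + 0.17² = 0.0169 + 0.2401 + 0.0004 + 0.0081 + 0.0100 + 0.0289 = 0.3044
B_III = 1 / 0.3044 = 3.2852
Σp_IVᵢ² = 0.15² + 0.10² + 0.17² + 0.27² + 0.02² + 0.29² = 0.0225 + 0.0100 + 0.0289 + 0.0729 + 0.0004 + 0.0841 = 0.2188
B_IV = 1 / 0.2188 = 4.5704
Ranking by B (broadest → narrowest): morphospecies II (5.24) > morphospecies I (4.73) > morphospecies IV (4.57) > morphospecies III (3.29)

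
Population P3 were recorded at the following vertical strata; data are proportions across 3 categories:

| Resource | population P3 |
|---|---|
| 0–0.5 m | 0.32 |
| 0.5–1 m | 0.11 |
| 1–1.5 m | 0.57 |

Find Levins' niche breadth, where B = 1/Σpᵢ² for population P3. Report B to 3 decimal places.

Σpᵢ² = 0.32² + 0.11² + 0.57² = 0.1024 + 0.0121 + 0.3249 = 0.4394
B = 1 / 0.4394 = 2.27583

2.276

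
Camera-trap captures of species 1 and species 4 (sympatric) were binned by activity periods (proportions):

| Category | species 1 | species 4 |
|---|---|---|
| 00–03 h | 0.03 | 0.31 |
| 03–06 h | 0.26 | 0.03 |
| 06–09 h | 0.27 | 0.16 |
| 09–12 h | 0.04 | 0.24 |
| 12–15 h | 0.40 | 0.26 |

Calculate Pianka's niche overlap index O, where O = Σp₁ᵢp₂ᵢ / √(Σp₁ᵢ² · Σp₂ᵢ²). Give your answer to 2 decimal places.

0.63

Σ p₁ᵢp₂ᵢ = 0.0093 + 0.0078 + 0.0432 + 0.0096 + 0.1040 = 0.1739
Σp_1ᵢ² = 0.03² + 0.26² + 0.27² + 0.04² + 0.40² = 0.0009 + 0.0676 + 0.0729 + 0.0016 + 0.1600 = 0.3030
Σp_2ᵢ² = 0.31² + 0.03² + 0.16² + 0.24² + 0.26² = 0.0961 + 0.0009 + 0.0256 + 0.0576 + 0.0676 = 0.2478
O = 0.1739 / √(0.3030 × 0.2478) = 0.1739 / 0.27401 = 0.6346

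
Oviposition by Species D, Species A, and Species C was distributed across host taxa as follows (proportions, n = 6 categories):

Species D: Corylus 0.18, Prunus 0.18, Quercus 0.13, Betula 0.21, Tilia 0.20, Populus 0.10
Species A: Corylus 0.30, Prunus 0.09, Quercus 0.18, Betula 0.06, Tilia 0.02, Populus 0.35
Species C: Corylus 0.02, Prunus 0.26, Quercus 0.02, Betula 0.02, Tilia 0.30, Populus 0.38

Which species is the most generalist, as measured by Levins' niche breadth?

Σp_Dᵢ² = 0.18² + 0.18² + 0.13² + 0.21² + 0.20² + 0.10² = 0.0324 + 0.0324 + 0.0169 + 0.0441 + 0.0400 + 0.0100 = 0.1758
B_D = 1 / 0.1758 = 5.6883
Σp_Aᵢ² = 0.30² + 0.09² + 0.18² + 0.06² + 0.02² + 0.35² = 0.0900 + 0.0081 + 0.0324 + 0.0036 + 0.0004 + 0.1225 = 0.2570
B_A = 1 / 0.2570 = 3.8911
Σp_Cᵢ² = 0.02² + 0.26² + 0.02² + 0.02² + 0.30² + 0.38² = 0.0004 + 0.0676 + 0.0004 + 0.0004 + 0.0900 + 0.1444 = 0.3032
B_C = 1 / 0.3032 = 3.2982
Highest B → broadest niche (most generalist): Species D (B = 5.69).

Species D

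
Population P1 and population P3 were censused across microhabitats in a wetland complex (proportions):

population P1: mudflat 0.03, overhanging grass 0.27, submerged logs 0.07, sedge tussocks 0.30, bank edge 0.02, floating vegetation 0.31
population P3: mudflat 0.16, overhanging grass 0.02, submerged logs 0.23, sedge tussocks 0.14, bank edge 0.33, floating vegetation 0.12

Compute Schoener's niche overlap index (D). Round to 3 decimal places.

Σ|p₁ᵢ − p₂ᵢ| = 0.13 + 0.25 + 0.16 + 0.16 + 0.31 + 0.19 = 1.20
D = 1 − ½ × 1.20 = 1 − 0.600 = 0.40000

0.400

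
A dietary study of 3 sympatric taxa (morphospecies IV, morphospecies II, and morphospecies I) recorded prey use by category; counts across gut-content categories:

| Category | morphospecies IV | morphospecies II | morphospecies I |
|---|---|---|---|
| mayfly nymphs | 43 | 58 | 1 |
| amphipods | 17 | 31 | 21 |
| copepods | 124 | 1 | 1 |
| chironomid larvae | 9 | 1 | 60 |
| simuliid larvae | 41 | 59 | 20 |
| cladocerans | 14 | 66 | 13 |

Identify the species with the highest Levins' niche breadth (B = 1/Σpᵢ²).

Proportions for morphospecies IV (n=248): 43/248=0.1734, 17/248=0.0685, 124/248=0.5000, 9/248=0.0363, 41/248=0.1653, 14/248=0.0565
Proportions for morphospecies II (n=216): 58/216=0.2685, 31/216=0.1435, 1/216=0.0046, 1/216=0.0046, 59/216=0.2731, 66/216=0.3056
Proportions for morphospecies I (n=116): 1/116=0.0086, 21/116=0.1810, 1/116=0.0086, 60/116=0.5172, 20/116=0.1724, 13/116=0.1121
Σp_IVᵢ² = 0.1734² + 0.0685² + 0.5000² + 0.0363² + 0.1653² + 0.0565² = 0.030068 + 0.004692 + 0.250000 + 0.001318 + 0.027324 + 0.003192 = 0.316594
B_IV = 1 / 0.316594 = 3.1586
Σp_IIᵢ² = 0.2685² + 0.1435² + 0.0046² + 0.0046² + 0.2731² + 0.3056² = 0.072092 + 0.020592 + 0.000021 + 0.000021 + 0.074584 + 0.093391 = 0.260701
B_II = 1 / 0.260701 = 3.8358
Σp_Iᵢ² = 0.0086² + 0.1810² + 0.0086² + 0.5172² + 0.1724² + 0.1121² = 0.000074 + 0.032761 + 0.000074 + 0.267496 + 0.029722 + 0.012566 = 0.342693
B_I = 1 / 0.342693 = 2.9181
Highest B → broadest niche (most generalist): morphospecies II (B = 3.84).

morphospecies II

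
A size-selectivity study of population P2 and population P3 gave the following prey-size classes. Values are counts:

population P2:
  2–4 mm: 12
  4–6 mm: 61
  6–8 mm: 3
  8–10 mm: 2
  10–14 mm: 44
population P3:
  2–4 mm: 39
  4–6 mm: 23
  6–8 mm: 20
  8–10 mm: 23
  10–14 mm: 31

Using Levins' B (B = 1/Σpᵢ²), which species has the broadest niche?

Proportions for population P2 (n=122): 12/122=0.0984, 61/122=0.5000, 3/122=0.0246, 2/122=0.0164, 44/122=0.3607
Proportions for population P3 (n=136): 39/136=0.2868, 23/136=0.1691, 20/136=0.1471, 23/136=0.1691, 31/136=0.2279
Σp_P2ᵢ² = 0.0984² + 0.5000² + 0.0246² + 0.0164² + 0.3607² = 0.009683 + 0.250000 + 0.000605 + 0.000269 + 0.130104 = 0.390661
B_P2 = 1 / 0.390661 = 2.5598
Σp_P3ᵢ² = 0.2868² + 0.1691² + 0.1471² + 0.1691² + 0.2279² = 0.082254 + 0.028595 + 0.021638 + 0.028595 + 0.051938 = 0.213020
B_P3 = 1 / 0.213020 = 4.6944
Highest B → broadest niche (most generalist): population P3 (B = 4.69).

population P3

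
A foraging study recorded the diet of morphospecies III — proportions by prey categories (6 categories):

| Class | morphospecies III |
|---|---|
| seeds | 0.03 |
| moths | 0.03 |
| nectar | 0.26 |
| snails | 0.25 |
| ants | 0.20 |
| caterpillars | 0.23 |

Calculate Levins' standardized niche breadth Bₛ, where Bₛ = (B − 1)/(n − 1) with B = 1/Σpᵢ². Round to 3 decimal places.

0.690

Σpᵢ² = 0.03² + 0.03² + 0.26² + 0.25² + 0.20² + 0.23² = 0.0009 + 0.0009 + 0.0676 + 0.0625 + 0.0400 + 0.0529 = 0.2248
B = 1 / 0.2248 = 4.44840
Bₛ = (B − 1)/(n − 1) = (4.44840 − 1)/(6 − 1) = 3.44840/5 = 0.68968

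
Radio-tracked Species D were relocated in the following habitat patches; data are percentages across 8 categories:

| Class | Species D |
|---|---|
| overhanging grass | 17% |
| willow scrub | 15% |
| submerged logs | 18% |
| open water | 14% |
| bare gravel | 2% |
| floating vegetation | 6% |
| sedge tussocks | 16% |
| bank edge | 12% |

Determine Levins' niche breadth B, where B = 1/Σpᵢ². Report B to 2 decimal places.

6.78

Convert percentages to proportions (divide by 100).
Σpᵢ² = 0.17² + 0.15² + 0.18² + 0.14² + 0.02² + 0.06² + 0.16² + 0.12² = 0.0289 + 0.0225 + 0.0324 + 0.0196 + 0.0004 + 0.0036 + 0.0256 + 0.0144 = 0.1474
B = 1 / 0.1474 = 6.7843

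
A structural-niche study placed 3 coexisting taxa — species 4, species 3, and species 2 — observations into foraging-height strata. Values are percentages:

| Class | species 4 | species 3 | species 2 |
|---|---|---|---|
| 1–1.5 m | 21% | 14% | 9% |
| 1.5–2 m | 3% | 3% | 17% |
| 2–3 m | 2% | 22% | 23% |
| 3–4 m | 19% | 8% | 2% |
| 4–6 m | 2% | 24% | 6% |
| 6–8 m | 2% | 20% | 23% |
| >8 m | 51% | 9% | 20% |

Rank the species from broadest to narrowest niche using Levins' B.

Convert percentages to proportions (divide by 100).
Σp_4ᵢ² = 0.21² + 0.03² + 0.02² + 0.19² + 0.02² + 0.02² + 0.51² = 0.0441 + 0.0009 + 0.0004 + 0.0361 + 0.0004 + 0.0004 + 0.2601 = 0.3424
B_4 = 1 / 0.3424 = 2.9206
Σp_3ᵢ² = 0.14² + 0.03² + 0.22² + 0.08² + 0.24² + 0.20² + 0.09² = 0.0196 + 0.0009 + 0.0484 + 0.0064 + 0.0576 + 0.0400 + 0.0081 = 0.1810
B_3 = 1 / 0.1810 = 5.5249
Σp_2ᵢ² = 0.09² + 0.17² + 0.23² + 0.02² + 0.06² + 0.23² + 0.20² = 0.0081 + 0.0289 + 0.0529 + 0.0004 + 0.0036 + 0.0529 + 0.0400 = 0.1868
B_2 = 1 / 0.1868 = 5.3533
Ranking by B (broadest → narrowest): species 3 (5.52) > species 2 (5.35) > species 4 (2.92)

species 3 > species 2 > species 4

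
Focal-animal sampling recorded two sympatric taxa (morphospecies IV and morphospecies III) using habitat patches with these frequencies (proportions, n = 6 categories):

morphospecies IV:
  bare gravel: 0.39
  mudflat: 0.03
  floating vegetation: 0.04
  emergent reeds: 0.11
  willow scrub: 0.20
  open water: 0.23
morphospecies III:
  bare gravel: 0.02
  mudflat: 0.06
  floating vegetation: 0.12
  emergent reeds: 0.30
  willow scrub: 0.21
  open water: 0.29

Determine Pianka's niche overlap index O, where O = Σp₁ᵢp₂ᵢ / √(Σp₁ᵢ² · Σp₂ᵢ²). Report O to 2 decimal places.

0.63

Σ p₁ᵢp₂ᵢ = 0.0078 + 0.0018 + 0.0048 + 0.0330 + 0.0420 + 0.0667 = 0.1561
Σp_1ᵢ² = 0.39² + 0.03² + 0.04² + 0.11² + 0.20² + 0.23² = 0.1521 + 0.0009 + 0.0016 + 0.0121 + 0.0400 + 0.0529 = 0.2596
Σp_2ᵢ² = 0.02² + 0.06² + 0.12² + 0.30² + 0.21² + 0.29² = 0.0004 + 0.0036 + 0.0144 + 0.0900 + 0.0441 + 0.0841 = 0.2366
O = 0.1561 / √(0.2596 × 0.2366) = 0.1561 / 0.24783 = 0.6299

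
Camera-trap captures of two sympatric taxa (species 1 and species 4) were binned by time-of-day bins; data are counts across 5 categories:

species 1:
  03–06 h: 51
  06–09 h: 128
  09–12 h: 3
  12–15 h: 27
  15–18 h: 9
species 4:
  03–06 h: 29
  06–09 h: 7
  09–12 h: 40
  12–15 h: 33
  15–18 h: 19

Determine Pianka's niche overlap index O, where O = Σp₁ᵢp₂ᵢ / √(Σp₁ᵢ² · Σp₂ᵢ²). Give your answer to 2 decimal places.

Proportions for species 1 (n=218): 51/218=0.2339, 128/218=0.5872, 3/218=0.0138, 27/218=0.1239, 9/218=0.0413
Proportions for species 4 (n=128): 29/128=0.2266, 7/128=0.0547, 40/128=0.3125, 33/128=0.2578, 19/128=0.1484
Σ p₁ᵢp₂ᵢ = 0.053002 + 0.032120 + 0.004313 + 0.031941 + 0.006129 = 0.127505
Σp_1ᵢ² = 0.2339² + 0.5872² + 0.0138² + 0.1239² + 0.0413² = 0.054709 + 0.344804 + 0.000190 + 0.015351 + 0.001706 = 0.416760
Σp_2ᵢ² = 0.2266² + 0.0547² + 0.3125² + 0.2578² + 0.1484² = 0.051348 + 0.002992 + 0.097656 + 0.066461 + 0.022023 = 0.240480
O = 0.127505 / √(0.416760 × 0.240480) = 0.127505 / 0.3165793 = 0.4028

0.40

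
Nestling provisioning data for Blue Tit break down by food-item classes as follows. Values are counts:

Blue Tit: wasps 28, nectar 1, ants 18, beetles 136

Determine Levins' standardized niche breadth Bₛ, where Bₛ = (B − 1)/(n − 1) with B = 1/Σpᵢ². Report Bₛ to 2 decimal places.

0.24

Proportions for Blue Tit (n=183): 28/183=0.1530, 1/183=0.0055, 18/183=0.0984, 136/183=0.7432
Σpᵢ² = 0.1530² + 0.0055² + 0.0984² + 0.7432² = 0.023409 + 0.000030 + 0.009683 + 0.552346 = 0.585468
B = 1 / 0.585468 = 1.7080
Bₛ = (B − 1)/(n − 1) = (1.7080 − 1)/(4 − 1) = 0.7080/3 = 0.2360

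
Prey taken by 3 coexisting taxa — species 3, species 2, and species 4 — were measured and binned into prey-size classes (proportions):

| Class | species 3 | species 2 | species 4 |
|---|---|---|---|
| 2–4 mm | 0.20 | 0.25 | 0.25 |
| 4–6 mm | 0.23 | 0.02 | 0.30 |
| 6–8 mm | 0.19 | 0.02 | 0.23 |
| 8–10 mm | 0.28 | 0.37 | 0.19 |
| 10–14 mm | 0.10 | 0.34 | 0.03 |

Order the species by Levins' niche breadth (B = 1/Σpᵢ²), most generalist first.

species 3 > species 4 > species 2

Σp_3ᵢ² = 0.20² + 0.23² + 0.19² + 0.28² + 0.10² = 0.0400 + 0.0529 + 0.0361 + 0.0784 + 0.0100 = 0.2174
B_3 = 1 / 0.2174 = 4.5998
Σp_2ᵢ² = 0.25² + 0.02² + 0.02² + 0.37² + 0.34² = 0.0625 + 0.0004 + 0.0004 + 0.1369 + 0.1156 = 0.3158
B_2 = 1 / 0.3158 = 3.1666
Σp_4ᵢ² = 0.25² + 0.30² + 0.23² + 0.19² + 0.03² = 0.0625 + 0.0900 + 0.0529 + 0.0361 + 0.0009 = 0.2424
B_4 = 1 / 0.2424 = 4.1254
Ranking by B (broadest → narrowest): species 3 (4.60) > species 4 (4.13) > species 2 (3.17)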